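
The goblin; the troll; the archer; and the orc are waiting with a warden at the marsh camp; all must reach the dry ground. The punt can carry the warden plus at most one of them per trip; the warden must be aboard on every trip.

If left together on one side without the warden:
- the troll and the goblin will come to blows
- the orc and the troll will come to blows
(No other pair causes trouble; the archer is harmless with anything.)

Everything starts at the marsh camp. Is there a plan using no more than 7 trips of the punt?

Counting alone: the warden can take at most 1 across per trip to the dry ground, so moving all 4 needs at least 4 loaded trips out, with a return between consecutive ones — at least 7 crossings.
The safety rule pushes this higher. Following every safe sequence of crossings, the most of the 4 that can be at the dry ground as the punt arrives there on crossing 7 is 3 — never all 4.
So the move cannot be finished within 7 crossings. (The shortest complete plan takes 9:)
1. Warden goes to the dry ground with the troll.  [the marsh camp: the archer, the goblin, the orc | the dry ground: the troll]
2. Warden goes back to the marsh camp alone.  [the marsh camp: the archer, the goblin, the orc | the dry ground: the troll]
3. Warden goes to the dry ground with the goblin.  [the marsh camp: the archer, the orc | the dry ground: the goblin, the troll]
4. Warden goes back to the marsh camp with the troll.  [the marsh camp: the archer, the orc, the troll | the dry ground: the goblin]
5. Warden goes to the dry ground with the orc.  [the marsh camp: the archer, the troll | the dry ground: the goblin, the orc]
6. Warden goes back to the marsh camp alone.  [the marsh camp: the archer, the troll | the dry ground: the goblin, the orc]
7. Warden goes to the dry ground with the archer.  [the marsh camp: the troll | the dry ground: the archer, the goblin, the orc]
8. Warden goes back to the marsh camp alone.  [the marsh camp: the troll | the dry ground: the archer, the goblin, the orc]
9. Warden goes to the dry ground with the troll.  [the marsh camp: — | the dry ground: the archer, the goblin, the orc, the troll]

No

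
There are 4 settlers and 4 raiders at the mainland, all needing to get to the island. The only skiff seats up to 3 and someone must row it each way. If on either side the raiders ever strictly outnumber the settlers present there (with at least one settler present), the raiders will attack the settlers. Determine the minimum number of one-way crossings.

Counting alone: each trip to the island takes at most 3 across and each return brings at least 1 back, so after t trips out (and t−1 returns) at most 3t − (t−1) of the 8 are across; that first reaches 8 at t = 4, so at least 7 crossings are needed.
The safety rule pushes this higher. Following every safe sequence of crossings, the most of the 8 that can be at the island as the skiff arrives there on crossing 7 is 7 — never all 8.
So no plan with fewer than 9 crossings exists, and this one achieves 9:
1. 2 raiders → the island.  (the mainland: 4S 2R; the island: 0S 2R)
2. 1 raider ← the mainland.  (the mainland: 4S 3R; the island: 0S 1R)
3. 3 raiders → the island.  (the mainland: 4S 0R; the island: 0S 4R)
4. 1 raider ← the mainland.  (the mainland: 4S 1R; the island: 0S 3R)
5. 3 settlers → the island.  (the mainland: 1S 1R; the island: 3S 3R)
6. 1 settler and 1 raider ← the mainland.  (the mainland: 2S 2R; the island: 2S 2R)
7. 2 settlers → the island.  (the mainland: 0S 2R; the island: 4S 2R)
8. 1 raider ← the mainland.  (the mainland: 0S 3R; the island: 4S 1R)
9. 3 raiders → the island.  (the mainland: 0S 0R; the island: 4S 4R)

9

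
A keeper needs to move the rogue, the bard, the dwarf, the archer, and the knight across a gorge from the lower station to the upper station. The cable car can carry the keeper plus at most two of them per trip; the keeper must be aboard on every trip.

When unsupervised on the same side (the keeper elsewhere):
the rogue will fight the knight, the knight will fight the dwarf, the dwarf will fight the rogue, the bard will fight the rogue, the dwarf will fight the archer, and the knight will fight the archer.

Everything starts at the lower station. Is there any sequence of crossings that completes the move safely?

Whatever the first load, the items left behind include a forbidden pair without the keeper. No opening move is safe, so no plan exists.

No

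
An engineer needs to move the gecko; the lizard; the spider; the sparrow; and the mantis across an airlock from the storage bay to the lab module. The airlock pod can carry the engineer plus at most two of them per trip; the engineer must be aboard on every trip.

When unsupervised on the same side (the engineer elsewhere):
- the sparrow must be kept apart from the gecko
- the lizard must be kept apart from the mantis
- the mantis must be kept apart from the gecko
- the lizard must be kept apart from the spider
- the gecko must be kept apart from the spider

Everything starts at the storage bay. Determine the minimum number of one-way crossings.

7

Counting alone: the engineer can take at most 2 across per trip to the lab module, so moving all 5 needs at least 3 loaded trips out, with a return between consecutive ones — at least 5 crossings.
The safety rule pushes this higher. Following every safe sequence of crossings, the most of the 5 that can be at the lab module as the airlock pod arrives there on crossing 5 is 4 — never all 5.
So no plan with fewer than 7 crossings exists, and this one achieves 7:
1. Engineer goes to the lab module with the gecko and the lizard.
2. Engineer goes back to the storage bay alone.
3. Engineer goes to the lab module with the spider.
4. Engineer goes back to the storage bay with the gecko and the lizard.
5. Engineer goes to the lab module with the mantis and the sparrow.
6. Engineer goes back to the storage bay alone.
7. Engineer goes to the lab module with the gecko and the lizard.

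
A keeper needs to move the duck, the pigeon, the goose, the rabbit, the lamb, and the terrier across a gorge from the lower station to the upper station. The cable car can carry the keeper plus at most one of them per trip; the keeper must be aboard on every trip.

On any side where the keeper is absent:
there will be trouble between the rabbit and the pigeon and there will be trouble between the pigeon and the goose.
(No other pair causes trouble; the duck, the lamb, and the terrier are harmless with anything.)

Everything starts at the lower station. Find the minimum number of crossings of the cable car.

Counting alone: the keeper can take at most 1 across per trip to the upper station, so moving all 6 needs at least 6 loaded trips out, with a return between consecutive ones — at least 11 crossings.
The safety rule pushes this higher. Following every safe sequence of crossings, the most of the 6 that can be at the upper station as the cable car arrives there on crossing 11 is 5 — never all 6.
So no plan with fewer than 13 crossings exists, and this one achieves 13:
1. Keeper goes to the upper station with the pigeon.
2. Keeper goes back to the lower station alone.
3. Keeper goes to the upper station with the duck.
4. Keeper goes back to the lower station alone.
5. Keeper goes to the upper station with the goose.
6. Keeper goes back to the lower station with the pigeon.
7. Keeper goes to the upper station with the rabbit.
8. Keeper goes back to the lower station alone.
9. Keeper goes to the upper station with the lamb.
10. Keeper goes back to the lower station alone.
11. Keeper goes to the upper station with the terrier.
12. Keeper goes back to the lower station alone.
13. Keeper goes to the upper station with the pigeon.

13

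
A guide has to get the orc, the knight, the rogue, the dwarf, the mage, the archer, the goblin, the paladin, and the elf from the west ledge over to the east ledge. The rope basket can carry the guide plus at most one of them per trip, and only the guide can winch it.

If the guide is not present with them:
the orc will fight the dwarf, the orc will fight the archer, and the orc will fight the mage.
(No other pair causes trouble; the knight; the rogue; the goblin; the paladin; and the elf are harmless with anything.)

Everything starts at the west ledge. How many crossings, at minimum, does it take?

impossible

Following every safe sequence of crossings from the start, the most of the 9 that can be at the east ledge as the rope basket arrives there on crossings 1, 3, 5, 7, 9, 11, 13 is 1, 2, 3, 4, 5, 6, 7 respectively; the best ever achieved is 7 of 9.
From crossing 15 on, no configuration arises that was not already reachable earlier: only 288 distinct safe configurations (who is on which side, and where the rope basket is) can ever be reached, none of them has everyone across, and every continuation just revisits them. So no valid plan exists.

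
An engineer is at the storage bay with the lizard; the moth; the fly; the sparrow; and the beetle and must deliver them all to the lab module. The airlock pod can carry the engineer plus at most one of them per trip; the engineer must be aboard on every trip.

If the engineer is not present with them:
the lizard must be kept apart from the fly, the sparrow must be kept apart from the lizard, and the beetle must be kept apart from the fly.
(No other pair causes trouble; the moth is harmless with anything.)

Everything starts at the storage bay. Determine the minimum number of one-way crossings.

Whatever the first load, the items left behind include a forbidden pair without the engineer. No opening move is safe, so no plan exists.

impossible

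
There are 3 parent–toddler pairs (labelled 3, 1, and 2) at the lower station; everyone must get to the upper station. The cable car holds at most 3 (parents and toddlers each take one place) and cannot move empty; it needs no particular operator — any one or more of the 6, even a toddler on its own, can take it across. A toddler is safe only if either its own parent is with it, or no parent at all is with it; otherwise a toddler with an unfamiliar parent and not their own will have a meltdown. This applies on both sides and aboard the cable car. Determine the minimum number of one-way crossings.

Counting alone: each trip to the upper station takes at most 3 across and each return brings at least 1 back, so after t trips out (and t−1 returns) at most 3t − (t−1) of the 6 are across; that first reaches 6 at t = 3, so at least 5 crossings are needed.
The plan below uses exactly 5 crossings, so it is optimal:
1. parent 3 and toddler 3 cross → the upper station.
2. parent 3 crosses ← the lower station.
3. parent 1, parent 2, and parent 3 cross → the upper station.
4. toddler 3 crosses ← the lower station.
5. toddler 1, toddler 2, and toddler 3 cross → the upper station.

5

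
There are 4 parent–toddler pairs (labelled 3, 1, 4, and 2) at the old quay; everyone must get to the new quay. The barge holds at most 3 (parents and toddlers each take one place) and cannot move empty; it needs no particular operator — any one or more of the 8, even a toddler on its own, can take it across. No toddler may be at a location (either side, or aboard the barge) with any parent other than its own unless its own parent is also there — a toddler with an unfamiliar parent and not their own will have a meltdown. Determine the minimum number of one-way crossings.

9

Counting alone: each trip to the new quay takes at most 3 across and each return brings at least 1 back, so after t trips out (and t−1 returns) at most 3t − (t−1) of the 8 are across; that first reaches 8 at t = 4, so at least 7 crossings are needed.
The safety rule pushes this higher. Following every safe sequence of crossings, the most of the 8 that can be at the new quay as the barge arrives there on crossing 7 is 7 — never all 8.
So no plan with fewer than 9 crossings exists, and this one achieves 9:
1. parent 3 and toddler 3 cross → the new quay.
2. parent 3 crosses ← the old quay.
3. parent 1, parent 3, and toddler 1 cross → the new quay.
4. parent 3 and toddler 3 cross ← the old quay.
5. parent 2, parent 3, and parent 4 cross → the new quay.
6. toddler 1 crosses ← the old quay.
7. toddler 1 and toddler 3 cross → the new quay.
8. toddler 3 crosses ← the old quay.
9. toddler 2, toddler 3, and toddler 4 cross → the new quay.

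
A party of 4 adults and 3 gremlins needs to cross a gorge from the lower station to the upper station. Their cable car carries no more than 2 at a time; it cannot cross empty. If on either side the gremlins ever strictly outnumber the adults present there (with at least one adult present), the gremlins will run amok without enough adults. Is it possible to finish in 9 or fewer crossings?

Counting alone: each trip to the upper station takes at most 2 across and each return brings at least 1 back, so after t trips out (and t−1 returns) at most 2t − (t−1) of the 7 are across; that first reaches 7 at t = 6, so at least 11 crossings are needed.
Since 9 < 11, 9 crossings cannot be enough. (The shortest complete plan in fact takes 11:)
1. 2 gremlins → the upper station.  (the lower station: 4A 1G; the upper station: 0A 2G)
2. 1 gremlin ← the lower station.  (the lower station: 4A 2G; the upper station: 0A 1G)
3. 2 gremlins → the upper station.  (the lower station: 4A 0G; the upper station: 0A 3G)
4. 1 gremlin ← the lower station.  (the lower station: 4A 1G; the upper station: 0A 2G)
5. 2 adults → the upper station.  (the lower station: 2A 1G; the upper station: 2A 2G)
6. 1 gremlin ← the lower station.  (the lower station: 2A 2G; the upper station: 2A 1G)
7. 1 adult and 1 gremlin → the upper station.  (the lower station: 1A 1G; the upper station: 3A 2G)
8. 1 adult ← the lower station.  (the lower station: 2A 1G; the upper station: 2A 2G)
9. 1 adult and 1 gremlin → the upper station.  (the lower station: 1A 0G; the upper station: 3A 3G)
10. 1 gremlin ← the lower station.  (the lower station: 1A 1G; the upper station: 3A 2G)
11. 1 adult and 1 gremlin → the upper station.  (the lower station: 0A 0G; the upper station: 4A 3G)

No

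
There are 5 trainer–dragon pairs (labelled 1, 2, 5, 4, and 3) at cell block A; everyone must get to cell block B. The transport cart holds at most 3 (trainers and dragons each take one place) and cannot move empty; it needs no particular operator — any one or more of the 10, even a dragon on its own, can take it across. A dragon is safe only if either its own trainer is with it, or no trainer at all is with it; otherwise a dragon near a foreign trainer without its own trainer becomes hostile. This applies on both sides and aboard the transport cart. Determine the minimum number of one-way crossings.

Counting alone: each trip to cell block B takes at most 3 across and each return brings at least 1 back, so after t trips out (and t−1 returns) at most 3t − (t−1) of the 10 are across; that first reaches 10 at t = 5, so at least 9 crossings are needed.
The safety rule pushes this higher. Following every safe sequence of crossings, the most of the 10 that can be at cell block B as the transport cart arrives there on crossing 9 is 9 — never all 10.
So no plan with fewer than 11 crossings exists, and this one achieves 11:
1. dragon 1 and trainer 1 cross → cell block B.
2. trainer 1 crosses ← cell block A.
3. dragon 2, dragon 4, and dragon 5 cross → cell block B.
4. dragon 1 crosses ← cell block A.
5. trainer 2, trainer 4, and trainer 5 cross → cell block B.
6. dragon 2 and trainer 2 cross ← cell block A.
7. trainer 1, trainer 2, and trainer 3 cross → cell block B.
8. dragon 5 crosses ← cell block A.
9. dragon 1 and dragon 2 cross → cell block B.
10. dragon 1 crosses ← cell block A.
11. dragon 1, dragon 3, and dragon 5 cross → cell block B.

11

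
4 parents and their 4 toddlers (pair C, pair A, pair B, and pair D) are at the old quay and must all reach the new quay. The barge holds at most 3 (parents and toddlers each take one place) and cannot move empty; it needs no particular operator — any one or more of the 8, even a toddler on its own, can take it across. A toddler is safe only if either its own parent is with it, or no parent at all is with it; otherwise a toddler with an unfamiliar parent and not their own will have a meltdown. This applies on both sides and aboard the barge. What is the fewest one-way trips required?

Counting alone: each trip to the new quay takes at most 3 across and each return brings at least 1 back, so after t trips out (and t−1 returns) at most 3t − (t−1) of the 8 are across; that first reaches 8 at t = 4, so at least 7 crossings are needed.
The safety rule pushes this higher. Following every safe sequence of crossings, the most of the 8 that can be at the new quay as the barge arrives there on crossing 7 is 7 — never all 8.
So no plan with fewer than 9 crossings exists, and this one achieves 9:
1. parent C and toddler C cross → the new quay.
2. parent C crosses ← the old quay.
3. parent A, parent C, and toddler A cross → the new quay.
4. parent C and toddler C cross ← the old quay.
5. parent B, parent C, and parent D cross → the new quay.
6. toddler A crosses ← the old quay.
7. toddler A and toddler C cross → the new quay.
8. toddler C crosses ← the old quay.
9. toddler B, toddler C, and toddler D cross → the new quay.

9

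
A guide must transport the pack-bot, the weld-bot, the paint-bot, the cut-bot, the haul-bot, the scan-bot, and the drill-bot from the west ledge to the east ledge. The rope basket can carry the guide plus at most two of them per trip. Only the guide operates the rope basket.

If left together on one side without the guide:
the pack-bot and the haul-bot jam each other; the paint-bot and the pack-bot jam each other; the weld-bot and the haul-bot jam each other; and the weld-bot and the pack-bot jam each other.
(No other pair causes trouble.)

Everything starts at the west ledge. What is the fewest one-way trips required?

Counting alone: the guide can take at most 2 across per trip to the east ledge, so moving all 7 needs at least 4 loaded trips out, with a return between consecutive ones — at least 7 crossings.
The safety rule pushes this higher. Following every safe sequence of crossings, the most of the 7 that can be at the east ledge as the rope basket arrives there on crossings 7, 9 is 5, 6 respectively — never all 7.
So no plan with fewer than 11 crossings exists, and this one achieves 11:
1. Guide goes to the east ledge with the pack-bot and the weld-bot.  [the west ledge: the cut-bot, the drill-bot, the haul-bot, the paint-bot, the scan-bot | the east ledge: the pack-bot, the weld-bot]
2. Guide goes back to the west ledge with the pack-bot.  [the west ledge: the cut-bot, the drill-bot, the haul-bot, the pack-bot, the paint-bot, the scan-bot | the east ledge: the weld-bot]
3. Guide goes to the east ledge with the pack-bot and the paint-bot.  [the west ledge: the cut-bot, the drill-bot, the haul-bot, the scan-bot | the east ledge: the pack-bot, the paint-bot, the weld-bot]
4. Guide goes back to the west ledge with the pack-bot.  [the west ledge: the cut-bot, the drill-bot, the haul-bot, the pack-bot, the scan-bot | the east ledge: the paint-bot, the weld-bot]
5. Guide goes to the east ledge with the cut-bot and the pack-bot.  [the west ledge: the drill-bot, the haul-bot, the scan-bot | the east ledge: the cut-bot, the pack-bot, the paint-bot, the weld-bot]
6. Guide goes back to the west ledge with the pack-bot.  [the west ledge: the drill-bot, the haul-bot, the pack-bot, the scan-bot | the east ledge: the cut-bot, the paint-bot, the weld-bot]
7. Guide goes to the east ledge with the pack-bot and the scan-bot.  [the west ledge: the drill-bot, the haul-bot | the east ledge: the cut-bot, the pack-bot, the paint-bot, the scan-bot, the weld-bot]
8. Guide goes back to the west ledge with the pack-bot.  [the west ledge: the drill-bot, the haul-bot, the pack-bot | the east ledge: the cut-bot, the paint-bot, the scan-bot, the weld-bot]
9. Guide goes to the east ledge with the drill-bot and the pack-bot.  [the west ledge: the haul-bot | the east ledge: the cut-bot, the drill-bot, the pack-bot, the paint-bot, the scan-bot, the weld-bot]
10. Guide goes back to the west ledge with the pack-bot.  [the west ledge: the haul-bot, the pack-bot | the east ledge: the cut-bot, the drill-bot, the paint-bot, the scan-bot, the weld-bot]
11. Guide goes to the east ledge with the haul-bot and the pack-bot.  [the west ledge: — | the east ledge: the cut-bot, the drill-bot, the haul-bot, the pack-bot, the paint-bot, the scan-bot, the weld-bot]

11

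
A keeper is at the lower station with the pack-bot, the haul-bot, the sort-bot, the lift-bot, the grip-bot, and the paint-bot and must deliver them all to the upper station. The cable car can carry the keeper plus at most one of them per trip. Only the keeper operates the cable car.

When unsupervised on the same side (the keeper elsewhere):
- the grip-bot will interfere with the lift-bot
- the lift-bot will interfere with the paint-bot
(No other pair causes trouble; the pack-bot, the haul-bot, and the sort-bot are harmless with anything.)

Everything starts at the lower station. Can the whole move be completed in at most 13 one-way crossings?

Yes

Yes — this plan uses 13 crossings (≤ 13):
1. Keeper goes to the upper station with the lift-bot.  [the lower station: the grip-bot, the haul-bot, the pack-bot, the paint-bot, the sort-bot | the upper station: the lift-bot]
2. Keeper goes back to the lower station alone.  [the lower station: the grip-bot, the haul-bot, the pack-bot, the paint-bot, the sort-bot | the upper station: the lift-bot]
3. Keeper goes to the upper station with the pack-bot.  [the lower station: the grip-bot, the haul-bot, the paint-bot, the sort-bot | the upper station: the lift-bot, the pack-bot]
4. Keeper goes back to the lower station alone.  [the lower station: the grip-bot, the haul-bot, the paint-bot, the sort-bot | the upper station: the lift-bot, the pack-bot]
5. Keeper goes to the upper station with the haul-bot.  [the lower station: the grip-bot, the paint-bot, the sort-bot | the upper station: the haul-bot, the lift-bot, the pack-bot]
6. Keeper goes back to the lower station alone.  [the lower station: the grip-bot, the paint-bot, the sort-bot | the upper station: the haul-bot, the lift-bot, the pack-bot]
7. Keeper goes to the upper station with the sort-bot.  [the lower station: the grip-bot, the paint-bot | the upper station: the haul-bot, the lift-bot, the pack-bot, the sort-bot]
8. Keeper goes back to the lower station alone.  [the lower station: the grip-bot, the paint-bot | the upper station: the haul-bot, the lift-bot, the pack-bot, the sort-bot]
9. Keeper goes to the upper station with the grip-bot.  [the lower station: the paint-bot | the upper station: the grip-bot, the haul-bot, the lift-bot, the pack-bot, the sort-bot]
10. Keeper goes back to the lower station with the lift-bot.  [the lower station: the lift-bot, the paint-bot | the upper station: the grip-bot, the haul-bot, the pack-bot, the sort-bot]
11. Keeper goes to the upper station with the paint-bot.  [the lower station: the lift-bot | the upper station: the grip-bot, the haul-bot, the pack-bot, the paint-bot, the sort-bot]
12. Keeper goes back to the lower station alone.  [the lower station: the lift-bot | the upper station: the grip-bot, the haul-bot, the pack-bot, the paint-bot, the sort-bot]
13. Keeper goes to the upper station with the lift-bot.  [the lower station: — | the upper station: the grip-bot, the haul-bot, the lift-bot, the pack-bot, the paint-bot, the sort-bot]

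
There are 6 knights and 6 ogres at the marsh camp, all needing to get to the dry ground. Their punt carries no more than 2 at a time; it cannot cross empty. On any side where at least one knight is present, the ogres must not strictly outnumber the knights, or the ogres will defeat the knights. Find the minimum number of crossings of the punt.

impossible

Following every safe sequence of crossings from the start, the most of the 12 that can be at the dry ground as the punt arrives there on crossings 1, 3, 5, 7, 9 is 2, 3, 4, 5, 6 respectively; the best ever achieved is 6 of 12.
From crossing 11 on, no configuration arises that was not already reachable earlier: only 15 distinct safe configurations (who is on which side, and where the punt is) can ever be reached, none of them has everyone across, and every continuation just revisits them. They are: 0 knights + 0 ogres across (punt back at the start); 0 knights + 1 ogre across (punt there); 0 knights + 1 ogre across (punt back at the start); 0 knights + 2 ogres across (punt there); 0 knights + 2 ogres across (punt back at the start); 0 knights + 3 ogres across (punt there); 0 knights + 3 ogres across (punt back at the start); 0 knights + 4 ogres across (punt there); 0 knights + 4 ogres across (punt back at the start); 0 knights + 5 ogres across (punt there); 0 knights + 5 ogres across (punt back at the start); 0 knights + 6 ogres across (punt there); 1 knight + 1 ogre across (punt there); 1 knight + 1 ogre across (punt back at the start); 2 knights + 2 ogres across (punt there). So no valid plan exists.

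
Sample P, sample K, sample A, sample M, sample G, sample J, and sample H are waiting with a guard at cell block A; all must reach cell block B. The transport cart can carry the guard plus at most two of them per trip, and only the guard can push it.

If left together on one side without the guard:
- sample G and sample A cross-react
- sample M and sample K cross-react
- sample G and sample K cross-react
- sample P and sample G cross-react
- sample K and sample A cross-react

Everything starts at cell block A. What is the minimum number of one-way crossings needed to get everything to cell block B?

Counting alone: the guard can take at most 2 across per trip to cell block B, so moving all 7 needs at least 4 loaded trips out, with a return between consecutive ones — at least 7 crossings.
The safety rule pushes this higher. Following every safe sequence of crossings, the most of the 7 that can be at cell block B as the transport cart arrives there on crossings 7, 9 is 5, 6 respectively — never all 7.
So no plan with fewer than 11 crossings exists, and this one achieves 11:
1. Guard goes to cell block B with sample G and sample K.  [cell block A: sample A, sample H, sample J, sample M, sample P | cell block B: sample G, sample K]
2. Guard goes back to cell block A with sample K.  [cell block A: sample A, sample H, sample J, sample K, sample M, sample P | cell block B: sample G]
3. Guard goes to cell block B with sample K and sample P.  [cell block A: sample A, sample H, sample J, sample M | cell block B: sample G, sample K, sample P]
4. Guard goes back to cell block A with sample G.  [cell block A: sample A, sample G, sample H, sample J, sample M | cell block B: sample K, sample P]
5. Guard goes to cell block B with sample A and sample M.  [cell block A: sample G, sample H, sample J | cell block B: sample A, sample K, sample M, sample P]
6. Guard goes back to cell block A with sample K.  [cell block A: sample G, sample H, sample J, sample K | cell block B: sample A, sample M, sample P]
7. Guard goes to cell block B with sample J and sample K.  [cell block A: sample G, sample H | cell block B: sample A, sample J, sample K, sample M, sample P]
8. Guard goes back to cell block A with sample K.  [cell block A: sample G, sample H, sample K | cell block B: sample A, sample J, sample M, sample P]
9. Guard goes to cell block B with sample H and sample K.  [cell block A: sample G | cell block B: sample A, sample H, sample J, sample K, sample M, sample P]
10. Guard goes back to cell block A with sample K.  [cell block A: sample G, sample K | cell block B: sample A, sample H, sample J, sample M, sample P]
11. Guard goes to cell block B with sample G and sample K.  [cell block A: — | cell block B: sample A, sample G, sample H, sample J, sample K, sample M, sample P]

11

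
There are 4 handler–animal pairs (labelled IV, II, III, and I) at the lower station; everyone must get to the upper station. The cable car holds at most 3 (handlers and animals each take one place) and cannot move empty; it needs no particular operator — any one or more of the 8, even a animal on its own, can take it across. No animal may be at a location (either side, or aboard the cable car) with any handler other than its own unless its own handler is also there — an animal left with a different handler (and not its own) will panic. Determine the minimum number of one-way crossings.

Counting alone: each trip to the upper station takes at most 3 across and each return brings at least 1 back, so after t trips out (and t−1 returns) at most 3t − (t−1) of the 8 are across; that first reaches 8 at t = 4, so at least 7 crossings are needed.
The safety rule pushes this higher. Following every safe sequence of crossings, the most of the 8 that can be at the upper station as the cable car arrives there on crossing 7 is 7 — never all 8.
So no plan with fewer than 9 crossings exists, and this one achieves 9:
1. animal IV and handler IV cross → the upper station.
2. handler IV crosses ← the lower station.
3. animal II, handler II, and handler IV cross → the upper station.
4. animal IV and handler IV cross ← the lower station.
5. handler I, handler III, and handler IV cross → the upper station.
6. animal II crosses ← the lower station.
7. animal II and animal IV cross → the upper station.
8. animal IV crosses ← the lower station.
9. animal I, animal III, and animal IV cross → the upper station.

9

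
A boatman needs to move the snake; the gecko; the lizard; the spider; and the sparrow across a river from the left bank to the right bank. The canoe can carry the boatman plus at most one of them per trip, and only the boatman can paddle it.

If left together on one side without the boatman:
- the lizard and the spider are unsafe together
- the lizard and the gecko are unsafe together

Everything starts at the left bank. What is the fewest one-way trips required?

11

Counting alone: the boatman can take at most 1 across per trip to the right bank, so moving all 5 needs at least 5 loaded trips out, with a return between consecutive ones — at least 9 crossings.
The safety rule pushes this higher. Following every safe sequence of crossings, the most of the 5 that can be at the right bank as the canoe arrives there on crossing 9 is 4 — never all 5.
So no plan with fewer than 11 crossings exists, and this one achieves 11:
1. Boatman goes to the right bank with the lizard.  [the left bank: the gecko, the snake, the sparrow, the spider | the right bank: the lizard]
2. Boatman goes back to the left bank alone.  [the left bank: the gecko, the snake, the sparrow, the spider | the right bank: the lizard]
3. Boatman goes to the right bank with the snake.  [the left bank: the gecko, the sparrow, the spider | the right bank: the lizard, the snake]
4. Boatman goes back to the left bank alone.  [the left bank: the gecko, the sparrow, the spider | the right bank: the lizard, the snake]
5. Boatman goes to the right bank with the gecko.  [the left bank: the sparrow, the spider | the right bank: the gecko, the lizard, the snake]
6. Boatman goes back to the left bank with the lizard.  [the left bank: the lizard, the sparrow, the spider | the right bank: the gecko, the snake]
7. Boatman goes to the right bank with the spider.  [the left bank: the lizard, the sparrow | the right bank: the gecko, the snake, the spider]
8. Boatman goes back to the left bank alone.  [the left bank: the lizard, the sparrow | the right bank: the gecko, the snake, the spider]
9. Boatman goes to the right bank with the sparrow.  [the left bank: the lizard | the right bank: the gecko, the snake, the sparrow, the spider]
10. Boatman goes back to the left bank alone.  [the left bank: the lizard | the right bank: the gecko, the snake, the sparrow, the spider]
11. Boatman goes to the right bank with the lizard.  [the left bank: — | the right bank: the gecko, the lizard, the snake, the sparrow, the spider]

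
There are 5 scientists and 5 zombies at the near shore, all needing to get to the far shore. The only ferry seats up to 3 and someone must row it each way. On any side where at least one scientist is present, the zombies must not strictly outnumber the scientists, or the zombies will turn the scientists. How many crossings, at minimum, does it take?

Counting alone: each trip to the far shore takes at most 3 across and each return brings at least 1 back, so after t trips out (and t−1 returns) at most 3t − (t−1) of the 10 are across; that first reaches 10 at t = 5, so at least 9 crossings are needed.
The safety rule pushes this higher. Following every safe sequence of crossings, the most of the 10 that can be at the far shore as the ferry arrives there on crossing 9 is 9 — never all 10.
So no plan with fewer than 11 crossings exists, and this one achieves 11:
1. 2 zombies → the far shore.  (the near shore: 5S 3Z; the far shore: 0S 2Z)
2. 1 zombie ← the near shore.  (the near shore: 5S 4Z; the far shore: 0S 1Z)
3. 3 zombies → the far shore.  (the near shore: 5S 1Z; the far shore: 0S 4Z)
4. 1 zombie ← the near shore.  (the near shore: 5S 2Z; the far shore: 0S 3Z)
5. 3 scientists → the far shore.  (the near shore: 2S 2Z; the far shore: 3S 3Z)
6. 1 scientist and 1 zombie ← the near shore.  (the near shore: 3S 3Z; the far shore: 2S 2Z)
7. 3 scientists → the far shore.  (the near shore: 0S 3Z; the far shore: 5S 2Z)
8. 1 zombie ← the near shore.  (the near shore: 0S 4Z; the far shore: 5S 1Z)
9. 2 zombies → the far shore.  (the near shore: 0S 2Z; the far shore: 5S 3Z)
10. 1 zombie ← the near shore.  (the near shore: 0S 3Z; the far shore: 5S 2Z)
11. 3 zombies → the far shore.  (the near shore: 0S 0Z; the far shore: 5S 5Z)

11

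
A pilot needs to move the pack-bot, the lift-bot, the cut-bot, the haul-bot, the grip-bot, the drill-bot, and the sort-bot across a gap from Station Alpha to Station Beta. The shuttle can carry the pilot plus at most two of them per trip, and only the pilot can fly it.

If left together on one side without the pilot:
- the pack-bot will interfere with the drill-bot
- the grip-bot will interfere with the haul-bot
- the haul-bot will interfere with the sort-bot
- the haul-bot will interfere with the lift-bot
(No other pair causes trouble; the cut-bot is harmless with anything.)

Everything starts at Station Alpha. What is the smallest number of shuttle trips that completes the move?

Counting alone: the pilot can take at most 2 across per trip to Station Beta, so moving all 7 needs at least 4 loaded trips out, with a return between consecutive ones — at least 7 crossings.
The plan below uses exactly 7 crossings, so it is optimal:
1. Pilot goes to Station Beta with the haul-bot and the pack-bot.
2. Pilot goes back to Station Alpha alone.
3. Pilot goes to Station Beta with the cut-bot and the lift-bot.
4. Pilot goes back to Station Alpha with the haul-bot.
5. Pilot goes to Station Beta with the grip-bot and the sort-bot.
6. Pilot goes back to Station Alpha alone.
7. Pilot goes to Station Beta with the drill-bot and the haul-bot.

7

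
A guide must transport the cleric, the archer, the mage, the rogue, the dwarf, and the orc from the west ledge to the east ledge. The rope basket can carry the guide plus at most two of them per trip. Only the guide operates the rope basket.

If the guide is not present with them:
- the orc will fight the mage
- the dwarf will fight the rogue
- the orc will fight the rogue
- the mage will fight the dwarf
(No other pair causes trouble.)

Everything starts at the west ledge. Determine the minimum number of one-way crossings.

5

Counting alone: the guide can take at most 2 across per trip to the east ledge, so moving all 6 needs at least 3 loaded trips out, with a return between consecutive ones — at least 5 crossings.
The plan below uses exactly 5 crossings, so it is optimal:
1. Guide goes to the east ledge with the mage and the rogue.
2. Guide goes back to the west ledge alone.
3. Guide goes to the east ledge with the archer and the cleric.
4. Guide goes back to the west ledge alone.
5. Guide goes to the east ledge with the dwarf and the orc.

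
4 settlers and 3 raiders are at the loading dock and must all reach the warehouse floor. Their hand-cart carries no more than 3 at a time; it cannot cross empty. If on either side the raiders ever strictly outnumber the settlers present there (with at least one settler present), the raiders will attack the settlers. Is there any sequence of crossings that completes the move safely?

Yes

1. 3 raiders → the warehouse floor.  (the loading dock: 4S 0R; the warehouse floor: 0S 3R)
2. 1 raider ← the loading dock.  (the loading dock: 4S 1R; the warehouse floor: 0S 2R)
3. 3 settlers → the warehouse floor.  (the loading dock: 1S 1R; the warehouse floor: 3S 2R)
4. 1 settler ← the loading dock.  (the loading dock: 2S 1R; the warehouse floor: 2S 2R)
5. 2 settlers and 1 raider → the warehouse floor.  (the loading dock: 0S 0R; the warehouse floor: 4S 3R)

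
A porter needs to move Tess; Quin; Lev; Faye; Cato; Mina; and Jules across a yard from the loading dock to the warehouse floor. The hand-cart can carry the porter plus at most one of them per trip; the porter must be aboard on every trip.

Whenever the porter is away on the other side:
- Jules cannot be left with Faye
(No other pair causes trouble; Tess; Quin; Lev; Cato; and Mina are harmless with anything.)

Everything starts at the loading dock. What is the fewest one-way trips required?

13

Counting alone: the porter can take at most 1 across per trip to the warehouse floor, so moving all 7 needs at least 7 loaded trips out, with a return between consecutive ones — at least 13 crossings.
The plan below uses exactly 13 crossings, so it is optimal:
1. Porter goes to the warehouse floor with Faye.
2. Porter goes back to the loading dock alone.
3. Porter goes to the warehouse floor with Tess.
4. Porter goes back to the loading dock alone.
5. Porter goes to the warehouse floor with Quin.
6. Porter goes back to the loading dock alone.
7. Porter goes to the warehouse floor with Lev.
8. Porter goes back to the loading dock alone.
9. Porter goes to the warehouse floor with Cato.
10. Porter goes back to the loading dock alone.
11. Porter goes to the warehouse floor with Mina.
12. Porter goes back to the loading dock alone.
13. Porter goes to the warehouse floor with Jules.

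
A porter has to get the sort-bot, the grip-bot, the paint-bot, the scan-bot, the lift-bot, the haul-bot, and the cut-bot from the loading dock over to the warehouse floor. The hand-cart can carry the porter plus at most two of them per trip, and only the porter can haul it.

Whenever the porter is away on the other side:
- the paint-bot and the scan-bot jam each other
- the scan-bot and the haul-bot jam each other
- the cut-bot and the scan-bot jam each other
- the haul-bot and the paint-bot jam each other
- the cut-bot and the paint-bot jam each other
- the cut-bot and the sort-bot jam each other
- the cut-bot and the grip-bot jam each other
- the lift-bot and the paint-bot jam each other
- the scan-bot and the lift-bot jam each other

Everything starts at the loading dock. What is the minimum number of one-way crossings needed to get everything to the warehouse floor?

Whatever the first load, the items left behind include a forbidden pair without the porter. No opening move is safe, so no plan exists.

impossible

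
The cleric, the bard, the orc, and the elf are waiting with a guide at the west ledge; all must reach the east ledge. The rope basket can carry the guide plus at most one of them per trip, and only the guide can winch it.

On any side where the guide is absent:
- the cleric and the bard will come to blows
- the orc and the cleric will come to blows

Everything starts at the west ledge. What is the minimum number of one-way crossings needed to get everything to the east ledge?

9

Counting alone: the guide can take at most 1 across per trip to the east ledge, so moving all 4 needs at least 4 loaded trips out, with a return between consecutive ones — at least 7 crossings.
The safety rule pushes this higher. Following every safe sequence of crossings, the most of the 4 that can be at the east ledge as the rope basket arrives there on crossing 7 is 3 — never all 4.
So no plan with fewer than 9 crossings exists, and this one achieves 9:
1. Guide goes to the east ledge with the cleric.
2. Guide goes back to the west ledge alone.
3. Guide goes to the east ledge with the bard.
4. Guide goes back to the west ledge with the cleric.
5. Guide goes to the east ledge with the orc.
6. Guide goes back to the west ledge alone.
7. Guide goes to the east ledge with the elf.
8. Guide goes back to the west ledge alone.
9. Guide goes to the east ledge with the cleric.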